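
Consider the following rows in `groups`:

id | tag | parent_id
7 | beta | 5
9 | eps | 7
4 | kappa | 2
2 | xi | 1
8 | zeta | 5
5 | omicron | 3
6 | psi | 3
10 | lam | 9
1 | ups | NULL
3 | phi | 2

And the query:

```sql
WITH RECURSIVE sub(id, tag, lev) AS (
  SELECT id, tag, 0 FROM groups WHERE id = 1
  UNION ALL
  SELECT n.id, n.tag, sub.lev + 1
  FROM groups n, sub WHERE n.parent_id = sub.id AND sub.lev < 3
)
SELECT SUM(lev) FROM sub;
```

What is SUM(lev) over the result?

Base: id=1 (ups) at lev 0.
Iteration 1: rows with parent_id in {1} -> xi (id 2, lev 1).
Iteration 2: rows with parent_id in {2} -> phi (id 3, lev 2), kappa (id 4, lev 2).
Iteration 3: rows with parent_id in {3,4} -> omicron (id 5, lev 3), psi (id 6, lev 3).
Iteration 4: lev < 3 fails for all current rows; recursion stops.
SUM(lev) = 0 + 1 + 2 + 2 + 3 + 3 = 11.

11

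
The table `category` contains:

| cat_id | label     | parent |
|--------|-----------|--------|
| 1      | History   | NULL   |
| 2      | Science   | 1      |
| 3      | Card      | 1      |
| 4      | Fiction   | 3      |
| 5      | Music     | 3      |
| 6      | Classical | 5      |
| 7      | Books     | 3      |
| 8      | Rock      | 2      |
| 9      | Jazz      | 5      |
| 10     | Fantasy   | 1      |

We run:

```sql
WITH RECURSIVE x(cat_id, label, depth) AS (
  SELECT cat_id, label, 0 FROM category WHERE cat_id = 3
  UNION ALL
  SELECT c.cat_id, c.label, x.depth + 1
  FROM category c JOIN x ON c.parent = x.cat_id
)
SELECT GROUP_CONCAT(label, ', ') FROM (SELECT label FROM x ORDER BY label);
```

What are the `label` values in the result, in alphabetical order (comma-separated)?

Books, Card, Classical, Fiction, Jazz, Music

Base: cat_id=3 (Card) at depth 0.
Iteration 1: rows with parent in {3} -> Fiction (id 4, depth 1), Music (id 5, depth 1), Books (id 7, depth 1).
Iteration 2: rows with parent in {4,5,7} -> Classical (id 6, depth 2), Jazz (id 9, depth 2).
Iteration 3: no rows with parent in {6,9}; recursion stops.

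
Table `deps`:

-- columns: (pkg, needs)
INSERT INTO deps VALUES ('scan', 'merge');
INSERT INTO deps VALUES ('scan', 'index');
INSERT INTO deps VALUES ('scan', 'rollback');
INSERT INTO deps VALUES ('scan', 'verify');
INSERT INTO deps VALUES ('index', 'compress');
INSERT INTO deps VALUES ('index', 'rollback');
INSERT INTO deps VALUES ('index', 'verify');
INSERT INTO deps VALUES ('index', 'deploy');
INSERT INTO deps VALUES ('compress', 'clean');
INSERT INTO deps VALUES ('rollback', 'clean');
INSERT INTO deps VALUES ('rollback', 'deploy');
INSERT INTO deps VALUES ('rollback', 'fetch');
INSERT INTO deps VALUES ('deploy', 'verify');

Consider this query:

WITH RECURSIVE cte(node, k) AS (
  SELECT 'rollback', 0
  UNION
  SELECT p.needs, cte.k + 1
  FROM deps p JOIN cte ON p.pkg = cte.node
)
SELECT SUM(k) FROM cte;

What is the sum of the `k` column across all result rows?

5

Base: (rollback, k=0).
Iteration 1: edges from {rollback} -> (clean, k=1), (deploy, k=1), (fetch, k=1).
Iteration 2: edges from {clean,deploy,fetch} -> (verify, k=2).
Iteration 3: no outgoing edges from {verify}; recursion stops.
SUM(k) = 0 + 1 + 1 + 1 + 2 = 5.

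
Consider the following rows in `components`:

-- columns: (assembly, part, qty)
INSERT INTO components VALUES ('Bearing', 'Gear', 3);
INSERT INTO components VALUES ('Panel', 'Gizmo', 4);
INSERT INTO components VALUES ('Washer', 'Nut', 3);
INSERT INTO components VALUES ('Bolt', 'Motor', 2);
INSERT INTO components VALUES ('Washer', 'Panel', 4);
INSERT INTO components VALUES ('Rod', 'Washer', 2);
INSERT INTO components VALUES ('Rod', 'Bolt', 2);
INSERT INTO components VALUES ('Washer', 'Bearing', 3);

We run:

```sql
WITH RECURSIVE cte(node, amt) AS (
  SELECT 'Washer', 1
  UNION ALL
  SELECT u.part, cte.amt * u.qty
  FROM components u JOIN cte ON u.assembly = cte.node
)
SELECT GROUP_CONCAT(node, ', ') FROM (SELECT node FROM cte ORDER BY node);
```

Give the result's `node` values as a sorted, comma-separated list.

Base: (Washer, amt=1).
Iteration 1: components of {Washer} -> Bearing = 1*3 = 3, Nut = 1*3 = 3, Panel = 1*4 = 4.
Iteration 2: components of {Bearing,Nut,Panel} -> Gear = 3*3 = 9, Gizmo = 4*4 = 16.
Iteration 3: no further components; recursion stops.

Bearing, Gear, Gizmo, Nut, Panel, Washer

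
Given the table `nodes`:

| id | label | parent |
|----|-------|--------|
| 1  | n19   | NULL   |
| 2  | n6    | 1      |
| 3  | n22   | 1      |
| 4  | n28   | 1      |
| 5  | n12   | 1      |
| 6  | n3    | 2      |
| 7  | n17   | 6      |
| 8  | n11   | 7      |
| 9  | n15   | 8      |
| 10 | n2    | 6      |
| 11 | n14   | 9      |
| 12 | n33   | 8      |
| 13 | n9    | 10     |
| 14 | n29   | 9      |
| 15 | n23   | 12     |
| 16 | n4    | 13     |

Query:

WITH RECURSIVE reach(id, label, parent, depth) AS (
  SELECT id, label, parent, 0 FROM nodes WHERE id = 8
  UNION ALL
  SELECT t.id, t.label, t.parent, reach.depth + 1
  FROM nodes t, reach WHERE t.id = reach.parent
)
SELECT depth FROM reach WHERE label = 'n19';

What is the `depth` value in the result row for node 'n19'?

4

Base: id=8 (n11), parent=7, depth 0.
Iteration 1: join on id=7 -> n17 (id 7, parent=6, depth 1).
Iteration 2: join on id=6 -> n3 (id 6, parent=2, depth 2).
Iteration 3: join on id=2 -> n6 (id 2, parent=1, depth 3).
Iteration 4: join on id=1 -> n19 (id 1, parent=NULL, depth 4).
Iteration 5: parent is NULL; no match; recursion stops.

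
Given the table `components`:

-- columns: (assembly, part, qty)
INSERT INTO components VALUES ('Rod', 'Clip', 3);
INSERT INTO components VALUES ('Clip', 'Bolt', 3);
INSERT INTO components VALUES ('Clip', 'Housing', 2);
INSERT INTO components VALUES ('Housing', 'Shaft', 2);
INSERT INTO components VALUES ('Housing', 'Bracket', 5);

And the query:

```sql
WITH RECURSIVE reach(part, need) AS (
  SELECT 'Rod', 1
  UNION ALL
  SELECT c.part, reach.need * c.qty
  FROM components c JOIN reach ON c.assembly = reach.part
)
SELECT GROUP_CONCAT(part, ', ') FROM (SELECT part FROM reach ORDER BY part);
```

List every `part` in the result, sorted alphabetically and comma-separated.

Base: (Rod, need=1).
Iteration 1: components of {Rod} -> Clip = 1*3 = 3.
Iteration 2: components of {Clip} -> Bolt = 3*3 = 9, Housing = 3*2 = 6.
Iteration 3: components of {Bolt,Housing} -> Bracket = 6*5 = 30, Shaft = 6*2 = 12.
Iteration 4: no further components; recursion stops.

Bolt, Bracket, Clip, Housing, Rod, Shaft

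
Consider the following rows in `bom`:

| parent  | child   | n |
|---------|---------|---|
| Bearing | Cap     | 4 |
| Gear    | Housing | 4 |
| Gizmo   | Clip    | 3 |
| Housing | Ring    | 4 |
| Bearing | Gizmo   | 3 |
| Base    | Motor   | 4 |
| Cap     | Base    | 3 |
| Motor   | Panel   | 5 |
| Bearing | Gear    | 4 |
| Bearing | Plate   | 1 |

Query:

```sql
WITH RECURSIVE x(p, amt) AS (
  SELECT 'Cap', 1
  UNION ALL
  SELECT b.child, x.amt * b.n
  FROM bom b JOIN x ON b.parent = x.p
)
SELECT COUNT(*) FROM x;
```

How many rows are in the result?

Base: (Cap, amt=1).
Iteration 1: components of {Cap} -> Base = 1*3 = 3.
Iteration 2: components of {Base} -> Motor = 3*4 = 12.
Iteration 3: components of {Motor} -> Panel = 12*5 = 60.
Iteration 4: no further components; recursion stops.
Total rows emitted: 4.

4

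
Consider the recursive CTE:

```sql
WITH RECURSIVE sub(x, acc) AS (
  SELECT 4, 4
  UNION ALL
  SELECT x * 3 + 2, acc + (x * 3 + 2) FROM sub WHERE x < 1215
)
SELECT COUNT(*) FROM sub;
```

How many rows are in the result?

Base: x=4, acc=4.
Iteration 1: 4 < 1215 holds -> x = 4 * 3 + 2 = 14, acc = 4 + 14 = 18.
Iteration 2: 14 < 1215 holds -> x = 14 * 3 + 2 = 44, acc = 18 + 44 = 62.
Iteration 3: 44 < 1215 holds -> x = 44 * 3 + 2 = 134, acc = 62 + 134 = 196.
Iteration 4: 134 < 1215 holds -> x = 134 * 3 + 2 = 404, acc = 196 + 404 = 600.
Iteration 5: 404 < 1215 holds -> x = 404 * 3 + 2 = 1214, acc = 600 + 1214 = 1814.
Iteration 6: 1214 < 1215 holds -> x = 1214 * 3 + 2 = 3644, acc = 1814 + 3644 = 5458.
Iteration 7: 3644 < 1215 fails; recursion stops.
Total rows emitted: 7.

7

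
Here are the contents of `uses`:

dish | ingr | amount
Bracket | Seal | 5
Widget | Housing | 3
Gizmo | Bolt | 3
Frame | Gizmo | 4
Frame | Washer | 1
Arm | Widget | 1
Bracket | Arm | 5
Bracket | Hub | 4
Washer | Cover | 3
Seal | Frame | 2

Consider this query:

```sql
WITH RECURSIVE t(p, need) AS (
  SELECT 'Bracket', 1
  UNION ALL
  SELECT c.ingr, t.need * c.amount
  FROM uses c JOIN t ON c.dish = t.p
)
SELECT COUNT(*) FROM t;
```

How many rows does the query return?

11

Base: (Bracket, need=1).
Iteration 1: components of {Bracket} -> Arm = 1*5 = 5, Hub = 1*4 = 4, Seal = 1*5 = 5.
Iteration 2: components of {Arm,Hub,Seal} -> Frame = 5*2 = 10, Widget = 5*1 = 5.
Iteration 3: components of {Frame,Widget} -> Gizmo = 10*4 = 40, Housing = 5*3 = 15, Washer = 10*1 = 10.
Iteration 4: components of {Gizmo,Housing,Washer} -> Bolt = 40*3 = 120, Cover = 10*3 = 30.
Iteration 5: no further components; recursion stops.
Total rows emitted: 11.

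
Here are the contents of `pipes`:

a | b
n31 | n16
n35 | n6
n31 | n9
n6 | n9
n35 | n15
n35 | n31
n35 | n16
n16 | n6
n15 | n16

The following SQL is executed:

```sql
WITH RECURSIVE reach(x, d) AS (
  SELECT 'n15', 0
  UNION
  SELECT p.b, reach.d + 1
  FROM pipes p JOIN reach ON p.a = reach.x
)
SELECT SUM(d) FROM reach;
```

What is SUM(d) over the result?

Base: (n15, d=0).
Iteration 1: edges from {n15} -> (n16, d=1).
Iteration 2: edges from {n16} -> (n6, d=2).
Iteration 3: edges from {n6} -> (n9, d=3).
Iteration 4: no outgoing edges from {n9}; recursion stops.
SUM(d) = 0 + 1 + 2 + 3 = 6.

6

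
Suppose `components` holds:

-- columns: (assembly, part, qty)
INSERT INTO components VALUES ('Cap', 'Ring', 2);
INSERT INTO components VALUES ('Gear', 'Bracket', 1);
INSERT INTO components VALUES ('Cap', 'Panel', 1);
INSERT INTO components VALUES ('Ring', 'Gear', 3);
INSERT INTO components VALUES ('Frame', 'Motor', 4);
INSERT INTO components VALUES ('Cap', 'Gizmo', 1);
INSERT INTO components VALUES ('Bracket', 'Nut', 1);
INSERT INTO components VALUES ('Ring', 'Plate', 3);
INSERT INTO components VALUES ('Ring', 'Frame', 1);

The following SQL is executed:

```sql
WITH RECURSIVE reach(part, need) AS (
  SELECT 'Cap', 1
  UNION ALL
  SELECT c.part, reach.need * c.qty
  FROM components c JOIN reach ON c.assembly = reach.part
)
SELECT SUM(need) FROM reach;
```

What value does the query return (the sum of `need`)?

Base: (Cap, need=1).
Iteration 1: components of {Cap} -> Gizmo = 1*1 = 1, Panel = 1*1 = 1, Ring = 1*2 = 2.
Iteration 2: components of {Gizmo,Panel,Ring} -> Frame = 2*1 = 2, Gear = 2*3 = 6, Plate = 2*3 = 6.
Iteration 3: components of {Frame,Gear,Plate} -> Bracket = 6*1 = 6, Motor = 2*4 = 8.
Iteration 4: components of {Bracket,Motor} -> Nut = 6*1 = 6.
Iteration 5: no further components; recursion stops.
SUM(need) = 1 + 2 + 1 + 1 + 2 + 6 + 6 + 8 + 6 + 6 = 39.

39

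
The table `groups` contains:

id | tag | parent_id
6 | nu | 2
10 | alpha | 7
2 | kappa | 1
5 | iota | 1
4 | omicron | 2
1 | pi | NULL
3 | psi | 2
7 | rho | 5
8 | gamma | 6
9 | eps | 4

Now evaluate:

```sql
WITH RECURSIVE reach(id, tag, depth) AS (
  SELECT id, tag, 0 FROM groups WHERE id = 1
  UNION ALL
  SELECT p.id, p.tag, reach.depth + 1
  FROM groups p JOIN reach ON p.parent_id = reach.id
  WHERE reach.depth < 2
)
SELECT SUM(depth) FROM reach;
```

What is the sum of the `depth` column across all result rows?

Base: id=1 (pi) at depth 0.
Iteration 1: rows with parent_id in {1} -> kappa (id 2, depth 1), iota (id 5, depth 1).
Iteration 2: rows with parent_id in {2,5} -> psi (id 3, depth 2), omicron (id 4, depth 2), nu (id 6, depth 2), rho (id 7, depth 2).
Iteration 3: depth < 2 fails for all current rows; recursion stops.
SUM(depth) = 0 + 1 + 1 + 2 + 2 + 2 + 2 = 10.

10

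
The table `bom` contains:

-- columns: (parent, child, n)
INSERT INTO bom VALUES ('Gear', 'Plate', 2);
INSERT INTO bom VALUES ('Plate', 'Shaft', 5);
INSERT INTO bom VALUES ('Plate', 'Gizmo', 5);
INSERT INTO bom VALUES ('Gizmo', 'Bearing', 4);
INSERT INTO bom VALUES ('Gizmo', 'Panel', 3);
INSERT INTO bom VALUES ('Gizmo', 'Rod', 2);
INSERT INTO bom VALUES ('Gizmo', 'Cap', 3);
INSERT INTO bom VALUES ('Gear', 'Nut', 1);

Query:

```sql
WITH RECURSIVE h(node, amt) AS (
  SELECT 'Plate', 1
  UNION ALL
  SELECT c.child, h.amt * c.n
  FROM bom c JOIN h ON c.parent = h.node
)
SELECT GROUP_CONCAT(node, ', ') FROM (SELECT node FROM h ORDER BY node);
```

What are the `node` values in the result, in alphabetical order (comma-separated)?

Bearing, Cap, Gizmo, Panel, Plate, Rod, Shaft

Base: (Plate, amt=1).
Iteration 1: components of {Plate} -> Gizmo = 1*5 = 5, Shaft = 1*5 = 5.
Iteration 2: components of {Gizmo,Shaft} -> Bearing = 5*4 = 20, Cap = 5*3 = 15, Panel = 5*3 = 15, Rod = 5*2 = 10.
Iteration 3: no further components; recursion stops.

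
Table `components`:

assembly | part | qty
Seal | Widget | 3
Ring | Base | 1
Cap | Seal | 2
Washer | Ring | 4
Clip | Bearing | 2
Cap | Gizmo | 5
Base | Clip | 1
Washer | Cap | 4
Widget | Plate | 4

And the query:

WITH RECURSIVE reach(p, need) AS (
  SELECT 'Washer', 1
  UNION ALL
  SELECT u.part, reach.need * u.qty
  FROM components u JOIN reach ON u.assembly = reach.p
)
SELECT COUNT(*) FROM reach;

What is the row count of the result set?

10

Base: (Washer, need=1).
Iteration 1: components of {Washer} -> Cap = 1*4 = 4, Ring = 1*4 = 4.
Iteration 2: components of {Cap,Ring} -> Base = 4*1 = 4, Gizmo = 4*5 = 20, Seal = 4*2 = 8.
Iteration 3: components of {Base,Gizmo,Seal} -> Clip = 4*1 = 4, Widget = 8*3 = 24.
Iteration 4: components of {Clip,Widget} -> Bearing = 4*2 = 8, Plate = 24*4 = 96.
Iteration 5: no further components; recursion stops.
Total rows emitted: 10.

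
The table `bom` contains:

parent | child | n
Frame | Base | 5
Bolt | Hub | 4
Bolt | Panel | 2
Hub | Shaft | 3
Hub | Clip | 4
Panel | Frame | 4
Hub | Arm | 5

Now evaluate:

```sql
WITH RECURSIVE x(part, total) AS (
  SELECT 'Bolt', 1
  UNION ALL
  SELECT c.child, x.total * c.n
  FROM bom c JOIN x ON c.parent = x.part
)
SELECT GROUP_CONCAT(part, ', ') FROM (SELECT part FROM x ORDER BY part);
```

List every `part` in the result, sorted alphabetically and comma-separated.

Base: (Bolt, total=1).
Iteration 1: components of {Bolt} -> Hub = 1*4 = 4, Panel = 1*2 = 2.
Iteration 2: components of {Hub,Panel} -> Arm = 4*5 = 20, Clip = 4*4 = 16, Frame = 2*4 = 8, Shaft = 4*3 = 12.
Iteration 3: components of {Arm,Clip,Frame,Shaft} -> Base = 8*5 = 40.
Iteration 4: no further components; recursion stops.

Arm, Base, Bolt, Clip, Frame, Hub, Panel, Shaft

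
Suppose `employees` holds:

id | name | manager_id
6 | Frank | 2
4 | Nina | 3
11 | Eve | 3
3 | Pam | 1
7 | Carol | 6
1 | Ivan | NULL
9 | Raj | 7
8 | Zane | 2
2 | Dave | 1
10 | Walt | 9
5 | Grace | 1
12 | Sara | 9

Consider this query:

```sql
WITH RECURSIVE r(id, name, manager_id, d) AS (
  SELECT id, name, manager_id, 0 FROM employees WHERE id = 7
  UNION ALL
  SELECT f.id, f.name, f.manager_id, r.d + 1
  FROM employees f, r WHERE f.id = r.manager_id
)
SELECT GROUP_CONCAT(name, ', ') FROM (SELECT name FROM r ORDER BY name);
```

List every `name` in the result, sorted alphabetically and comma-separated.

Base: id=7 (Carol), manager_id=6, d 0.
Iteration 1: join on id=6 -> Frank (id 6, manager_id=2, d 1).
Iteration 2: join on id=2 -> Dave (id 2, manager_id=1, d 2).
Iteration 3: join on id=1 -> Ivan (id 1, manager_id=NULL, d 3).
Iteration 4: manager_id is NULL; no match; recursion stops.

Carol, Dave, Frank, Ivan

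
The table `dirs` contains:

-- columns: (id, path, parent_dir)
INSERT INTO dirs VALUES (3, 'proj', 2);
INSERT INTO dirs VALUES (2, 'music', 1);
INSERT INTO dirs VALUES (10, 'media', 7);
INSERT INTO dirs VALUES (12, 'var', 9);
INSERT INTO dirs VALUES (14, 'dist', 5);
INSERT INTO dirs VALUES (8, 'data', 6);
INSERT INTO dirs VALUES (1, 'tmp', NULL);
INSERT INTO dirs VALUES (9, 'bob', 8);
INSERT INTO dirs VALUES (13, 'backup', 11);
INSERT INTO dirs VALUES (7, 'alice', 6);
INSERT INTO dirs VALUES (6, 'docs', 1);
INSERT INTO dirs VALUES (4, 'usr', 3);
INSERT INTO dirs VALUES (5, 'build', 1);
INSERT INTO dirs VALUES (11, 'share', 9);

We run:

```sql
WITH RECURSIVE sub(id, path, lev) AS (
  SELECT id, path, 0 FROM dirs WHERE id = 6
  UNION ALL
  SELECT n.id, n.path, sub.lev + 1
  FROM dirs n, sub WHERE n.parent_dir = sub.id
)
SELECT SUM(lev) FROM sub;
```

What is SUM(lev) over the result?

Base: id=6 (docs) at lev 0.
Iteration 1: rows with parent_dir in {6} -> alice (id 7, lev 1), data (id 8, lev 1).
Iteration 2: rows with parent_dir in {7,8} -> bob (id 9, lev 2), media (id 10, lev 2).
Iteration 3: rows with parent_dir in {9,10} -> share (id 11, lev 3), var (id 12, lev 3).
Iteration 4: rows with parent_dir in {11,12} -> backup (id 13, lev 4).
Iteration 5: no rows with parent_dir in {13}; recursion stops.
SUM(lev) = 0 + 1 + 1 + 2 + 2 + 3 + 3 + 4 = 16.

16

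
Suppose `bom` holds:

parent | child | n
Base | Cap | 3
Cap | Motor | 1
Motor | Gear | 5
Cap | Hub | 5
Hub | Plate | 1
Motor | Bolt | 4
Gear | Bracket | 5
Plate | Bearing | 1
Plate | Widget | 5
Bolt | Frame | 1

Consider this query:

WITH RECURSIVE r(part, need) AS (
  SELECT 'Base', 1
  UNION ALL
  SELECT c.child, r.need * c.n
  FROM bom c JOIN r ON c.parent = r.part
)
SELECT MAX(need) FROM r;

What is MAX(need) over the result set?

75

Base: (Base, need=1).
Iteration 1: components of {Base} -> Cap = 1*3 = 3.
Iteration 2: components of {Cap} -> Hub = 3*5 = 15, Motor = 3*1 = 3.
Iteration 3: components of {Hub,Motor} -> Bolt = 3*4 = 12, Gear = 3*5 = 15, Plate = 15*1 = 15.
Iteration 4: components of {Bolt,Gear,Plate} -> Bearing = 15*1 = 15, Bracket = 15*5 = 75, Frame = 12*1 = 12, Widget = 15*5 = 75.
Iteration 5: no further components; recursion stops.
need values: 1, 3, 3, 15, 15, 12, 15, 75, 12, 15, 75; the maximum is 75.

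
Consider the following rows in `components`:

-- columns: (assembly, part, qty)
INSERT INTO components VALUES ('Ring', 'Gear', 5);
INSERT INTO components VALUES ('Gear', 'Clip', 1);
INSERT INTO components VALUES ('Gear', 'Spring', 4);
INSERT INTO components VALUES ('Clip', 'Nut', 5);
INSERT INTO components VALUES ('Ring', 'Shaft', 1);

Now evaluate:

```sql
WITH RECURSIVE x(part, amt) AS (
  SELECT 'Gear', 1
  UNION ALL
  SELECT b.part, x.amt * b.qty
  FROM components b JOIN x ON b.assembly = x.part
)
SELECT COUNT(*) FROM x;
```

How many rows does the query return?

Base: (Gear, amt=1).
Iteration 1: components of {Gear} -> Clip = 1*1 = 1, Spring = 1*4 = 4.
Iteration 2: components of {Clip,Spring} -> Nut = 1*5 = 5.
Iteration 3: no further components; recursion stops.
Total rows emitted: 4.

4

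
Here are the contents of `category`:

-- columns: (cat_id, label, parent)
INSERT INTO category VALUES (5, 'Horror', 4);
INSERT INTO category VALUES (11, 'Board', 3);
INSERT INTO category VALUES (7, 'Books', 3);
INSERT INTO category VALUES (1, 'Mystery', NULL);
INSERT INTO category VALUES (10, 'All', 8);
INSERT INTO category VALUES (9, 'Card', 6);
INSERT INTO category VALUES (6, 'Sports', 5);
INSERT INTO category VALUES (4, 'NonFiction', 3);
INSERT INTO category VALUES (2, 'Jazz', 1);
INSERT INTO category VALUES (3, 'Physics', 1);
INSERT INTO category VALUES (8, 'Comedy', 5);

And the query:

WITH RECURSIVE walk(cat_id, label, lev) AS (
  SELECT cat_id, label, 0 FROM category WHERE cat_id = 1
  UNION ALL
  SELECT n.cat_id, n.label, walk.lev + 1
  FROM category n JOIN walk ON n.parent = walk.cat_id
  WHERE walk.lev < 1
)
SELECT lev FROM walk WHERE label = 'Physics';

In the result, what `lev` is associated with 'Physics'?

Base: cat_id=1 (Mystery) at lev 0.
Iteration 1: rows with parent in {1} -> Jazz (id 2, lev 1), Physics (id 3, lev 1).
Iteration 2: lev < 1 fails for all current rows; recursion stops.

1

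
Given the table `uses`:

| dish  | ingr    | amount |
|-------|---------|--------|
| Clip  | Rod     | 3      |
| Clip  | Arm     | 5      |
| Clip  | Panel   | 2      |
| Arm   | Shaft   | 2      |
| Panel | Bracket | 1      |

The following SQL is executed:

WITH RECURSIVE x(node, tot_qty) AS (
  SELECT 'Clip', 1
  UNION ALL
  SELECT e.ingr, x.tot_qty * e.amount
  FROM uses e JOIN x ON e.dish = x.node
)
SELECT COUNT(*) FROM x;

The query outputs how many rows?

6

Base: (Clip, tot_qty=1).
Iteration 1: components of {Clip} -> Arm = 1*5 = 5, Panel = 1*2 = 2, Rod = 1*3 = 3.
Iteration 2: components of {Arm,Panel,Rod} -> Bracket = 2*1 = 2, Shaft = 5*2 = 10.
Iteration 3: no further components; recursion stops.
Total rows emitted: 6.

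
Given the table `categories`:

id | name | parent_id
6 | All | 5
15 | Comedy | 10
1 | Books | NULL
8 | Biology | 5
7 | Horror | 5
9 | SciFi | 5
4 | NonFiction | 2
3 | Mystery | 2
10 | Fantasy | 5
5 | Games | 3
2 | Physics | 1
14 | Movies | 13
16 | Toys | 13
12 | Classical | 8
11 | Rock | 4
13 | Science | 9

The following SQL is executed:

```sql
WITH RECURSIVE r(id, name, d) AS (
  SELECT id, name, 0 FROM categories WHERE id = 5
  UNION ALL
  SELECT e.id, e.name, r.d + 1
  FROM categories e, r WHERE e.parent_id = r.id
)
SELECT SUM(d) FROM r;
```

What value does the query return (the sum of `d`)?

17

Base: id=5 (Games) at d 0.
Iteration 1: rows with parent_id in {5} -> All (id 6, d 1), Horror (id 7, d 1), Biology (id 8, d 1), SciFi (id 9, d 1), Fantasy (id 10, d 1).
Iteration 2: rows with parent_id in {6,7,8,9,10} -> Classical (id 12, d 2), Science (id 13, d 2), Comedy (id 15, d 2).
Iteration 3: rows with parent_id in {12,13,15} -> Movies (id 14, d 3), Toys (id 16, d 3).
Iteration 4: no rows with parent_id in {14,16}; recursion stops.
SUM(d) = 0 + 1 + 1 + 1 + 1 + 1 + 2 + 2 + 2 + 3 + 3 = 17.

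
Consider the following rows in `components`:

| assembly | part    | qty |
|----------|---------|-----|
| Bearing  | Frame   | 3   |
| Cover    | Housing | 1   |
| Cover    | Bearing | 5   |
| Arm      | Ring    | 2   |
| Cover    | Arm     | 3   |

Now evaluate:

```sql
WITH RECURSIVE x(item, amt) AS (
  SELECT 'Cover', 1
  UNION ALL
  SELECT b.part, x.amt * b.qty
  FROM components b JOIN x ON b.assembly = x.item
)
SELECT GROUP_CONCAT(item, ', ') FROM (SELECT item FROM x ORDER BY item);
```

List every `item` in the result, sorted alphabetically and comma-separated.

Base: (Cover, amt=1).
Iteration 1: components of {Cover} -> Arm = 1*3 = 3, Bearing = 1*5 = 5, Housing = 1*1 = 1.
Iteration 2: components of {Arm,Bearing,Housing} -> Frame = 5*3 = 15, Ring = 3*2 = 6.
Iteration 3: no further components; recursion stops.

Arm, Bearing, Cover, Frame, Housing, Ring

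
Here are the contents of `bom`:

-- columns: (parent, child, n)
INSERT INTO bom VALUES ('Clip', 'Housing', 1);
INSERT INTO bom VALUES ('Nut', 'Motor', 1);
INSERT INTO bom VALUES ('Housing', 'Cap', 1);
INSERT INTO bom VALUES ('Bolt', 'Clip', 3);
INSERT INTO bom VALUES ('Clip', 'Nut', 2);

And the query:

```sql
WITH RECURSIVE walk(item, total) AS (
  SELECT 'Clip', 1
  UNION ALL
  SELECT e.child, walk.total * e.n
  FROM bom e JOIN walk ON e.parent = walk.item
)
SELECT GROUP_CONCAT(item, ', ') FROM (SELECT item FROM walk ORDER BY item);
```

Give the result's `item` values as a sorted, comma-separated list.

Cap, Clip, Housing, Motor, Nut

Base: (Clip, total=1).
Iteration 1: components of {Clip} -> Housing = 1*1 = 1, Nut = 1*2 = 2.
Iteration 2: components of {Housing,Nut} -> Cap = 1*1 = 1, Motor = 2*1 = 2.
Iteration 3: no further components; recursion stops.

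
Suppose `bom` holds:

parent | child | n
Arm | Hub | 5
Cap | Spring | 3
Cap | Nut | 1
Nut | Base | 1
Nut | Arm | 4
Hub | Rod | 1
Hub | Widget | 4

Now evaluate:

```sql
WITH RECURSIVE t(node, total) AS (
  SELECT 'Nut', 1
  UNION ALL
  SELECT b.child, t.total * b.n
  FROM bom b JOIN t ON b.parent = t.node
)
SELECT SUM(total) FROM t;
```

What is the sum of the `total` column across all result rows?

Base: (Nut, total=1).
Iteration 1: components of {Nut} -> Arm = 1*4 = 4, Base = 1*1 = 1.
Iteration 2: components of {Arm,Base} -> Hub = 4*5 = 20.
Iteration 3: components of {Hub} -> Rod = 20*1 = 20, Widget = 20*4 = 80.
Iteration 4: no further components; recursion stops.
SUM(total) = 1 + 4 + 1 + 20 + 80 + 20 = 126.

126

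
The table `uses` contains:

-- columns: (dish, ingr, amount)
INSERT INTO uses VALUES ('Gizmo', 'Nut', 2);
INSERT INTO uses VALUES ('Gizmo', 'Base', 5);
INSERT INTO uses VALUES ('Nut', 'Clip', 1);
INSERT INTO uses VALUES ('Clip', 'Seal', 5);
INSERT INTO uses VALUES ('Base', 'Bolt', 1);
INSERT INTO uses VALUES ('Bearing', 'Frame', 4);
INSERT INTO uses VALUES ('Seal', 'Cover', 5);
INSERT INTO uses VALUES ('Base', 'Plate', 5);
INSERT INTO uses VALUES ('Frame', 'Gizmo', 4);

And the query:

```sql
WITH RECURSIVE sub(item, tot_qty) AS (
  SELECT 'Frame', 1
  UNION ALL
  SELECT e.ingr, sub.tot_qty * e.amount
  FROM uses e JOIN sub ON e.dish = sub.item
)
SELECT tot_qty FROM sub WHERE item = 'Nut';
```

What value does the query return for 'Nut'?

8

Base: (Frame, tot_qty=1).
Iteration 1: components of {Frame} -> Gizmo = 1*4 = 4.
Iteration 2: components of {Gizmo} -> Base = 4*5 = 20, Nut = 4*2 = 8.
Iteration 3: components of {Base,Nut} -> Bolt = 20*1 = 20, Clip = 8*1 = 8, Plate = 20*5 = 100.
Iteration 4: components of {Bolt,Clip,Plate} -> Seal = 8*5 = 40.
Iteration 5: components of {Seal} -> Cover = 40*5 = 200.
Iteration 6: no further components; recursion stops.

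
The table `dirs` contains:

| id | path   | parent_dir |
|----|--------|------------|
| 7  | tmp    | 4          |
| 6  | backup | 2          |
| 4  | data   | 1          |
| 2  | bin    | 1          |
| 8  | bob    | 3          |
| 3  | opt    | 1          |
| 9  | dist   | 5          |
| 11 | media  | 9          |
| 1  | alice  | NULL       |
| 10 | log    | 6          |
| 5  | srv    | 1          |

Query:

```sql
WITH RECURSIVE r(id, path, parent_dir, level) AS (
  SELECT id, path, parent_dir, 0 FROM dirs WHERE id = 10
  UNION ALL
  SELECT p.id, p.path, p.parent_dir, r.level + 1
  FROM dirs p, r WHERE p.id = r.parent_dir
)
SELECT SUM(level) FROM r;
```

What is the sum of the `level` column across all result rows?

Base: id=10 (log), parent_dir=6, level 0.
Iteration 1: join on id=6 -> backup (id 6, parent_dir=2, level 1).
Iteration 2: join on id=2 -> bin (id 2, parent_dir=1, level 2).
Iteration 3: join on id=1 -> alice (id 1, parent_dir=NULL, level 3).
Iteration 4: parent_dir is NULL; no match; recursion stops.
SUM(level) = 0 + 1 + 2 + 3 = 6.

6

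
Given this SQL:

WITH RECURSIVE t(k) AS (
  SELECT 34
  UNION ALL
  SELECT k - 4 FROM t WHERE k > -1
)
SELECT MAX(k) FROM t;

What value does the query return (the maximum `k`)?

Base: k=34.
Iteration 1: 34 > -1 holds -> k = 34 - 4 = 30.
Iteration 2: 30 > -1 holds -> k = 30 - 4 = 26.
Iteration 3: 26 > -1 holds -> k = 26 - 4 = 22.
Iteration 4: 22 > -1 holds -> k = 22 - 4 = 18.
Iteration 5: 18 > -1 holds -> k = 18 - 4 = 14.
Iteration 6: 14 > -1 holds -> k = 14 - 4 = 10.
Iteration 7: 10 > -1 holds -> k = 10 - 4 = 6.
Iteration 8: 6 > -1 holds -> k = 6 - 4 = 2.
Iteration 9: 2 > -1 holds -> k = 2 - 4 = -2.
Iteration 10: -2 > -1 fails; recursion stops.
k values: 34, 30, 26, 22, 18, 14, 10, 6, 2, -2; the maximum is 34.

34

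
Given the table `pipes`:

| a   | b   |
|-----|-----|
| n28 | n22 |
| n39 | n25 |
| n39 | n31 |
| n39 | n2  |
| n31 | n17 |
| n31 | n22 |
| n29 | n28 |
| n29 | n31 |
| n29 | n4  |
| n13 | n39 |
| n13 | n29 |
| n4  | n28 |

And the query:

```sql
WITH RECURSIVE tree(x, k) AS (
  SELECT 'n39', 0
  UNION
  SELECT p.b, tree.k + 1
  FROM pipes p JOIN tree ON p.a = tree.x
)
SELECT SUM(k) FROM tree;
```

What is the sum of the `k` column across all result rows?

Base: (n39, k=0).
Iteration 1: edges from {n39} -> (n2, k=1), (n25, k=1), (n31, k=1).
Iteration 2: edges from {n2,n25,n31} -> (n17, k=2), (n22, k=2).
Iteration 3: no outgoing edges from {n17,n22}; recursion stops.
SUM(k) = 0 + 1 + 1 + 1 + 2 + 2 = 7.

7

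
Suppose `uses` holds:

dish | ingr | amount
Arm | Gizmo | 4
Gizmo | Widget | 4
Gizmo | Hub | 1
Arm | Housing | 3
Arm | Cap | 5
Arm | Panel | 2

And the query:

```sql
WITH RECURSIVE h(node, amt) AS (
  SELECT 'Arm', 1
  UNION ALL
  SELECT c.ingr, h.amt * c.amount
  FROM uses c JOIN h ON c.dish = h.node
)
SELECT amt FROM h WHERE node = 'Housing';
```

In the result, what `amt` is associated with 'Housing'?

Base: (Arm, amt=1).
Iteration 1: components of {Arm} -> Cap = 1*5 = 5, Gizmo = 1*4 = 4, Housing = 1*3 = 3, Panel = 1*2 = 2.
Iteration 2: components of {Cap,Gizmo,Housing,Panel} -> Hub = 4*1 = 4, Widget = 4*4 = 16.
Iteration 3: no further components; recursion stops.

3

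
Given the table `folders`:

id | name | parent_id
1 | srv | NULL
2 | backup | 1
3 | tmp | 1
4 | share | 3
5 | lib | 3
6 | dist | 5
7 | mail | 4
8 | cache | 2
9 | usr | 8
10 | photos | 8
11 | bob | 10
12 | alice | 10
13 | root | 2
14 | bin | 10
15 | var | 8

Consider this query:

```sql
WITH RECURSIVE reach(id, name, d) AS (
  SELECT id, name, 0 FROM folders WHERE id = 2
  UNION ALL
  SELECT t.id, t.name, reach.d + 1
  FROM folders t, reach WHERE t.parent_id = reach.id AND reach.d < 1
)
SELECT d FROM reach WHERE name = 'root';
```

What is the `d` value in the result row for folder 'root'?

1

Base: id=2 (backup) at d 0.
Iteration 1: rows with parent_id in {2} -> cache (id 8, d 1), root (id 13, d 1).
Iteration 2: d < 1 fails for all current rows; recursion stops.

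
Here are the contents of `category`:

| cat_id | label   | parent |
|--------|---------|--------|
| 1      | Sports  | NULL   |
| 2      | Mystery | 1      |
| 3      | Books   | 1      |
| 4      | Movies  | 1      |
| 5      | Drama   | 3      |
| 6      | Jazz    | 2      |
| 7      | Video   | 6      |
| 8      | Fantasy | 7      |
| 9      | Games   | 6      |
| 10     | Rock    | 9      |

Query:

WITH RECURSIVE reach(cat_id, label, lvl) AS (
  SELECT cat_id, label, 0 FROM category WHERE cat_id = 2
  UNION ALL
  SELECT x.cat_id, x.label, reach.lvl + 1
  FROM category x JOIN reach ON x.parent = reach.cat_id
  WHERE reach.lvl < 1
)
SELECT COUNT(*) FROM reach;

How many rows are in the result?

2

Base: cat_id=2 (Mystery) at lvl 0.
Iteration 1: rows with parent in {2} -> Jazz (id 6, lvl 1).
Iteration 2: lvl < 1 fails for all current rows; recursion stops.
Total rows emitted: 2.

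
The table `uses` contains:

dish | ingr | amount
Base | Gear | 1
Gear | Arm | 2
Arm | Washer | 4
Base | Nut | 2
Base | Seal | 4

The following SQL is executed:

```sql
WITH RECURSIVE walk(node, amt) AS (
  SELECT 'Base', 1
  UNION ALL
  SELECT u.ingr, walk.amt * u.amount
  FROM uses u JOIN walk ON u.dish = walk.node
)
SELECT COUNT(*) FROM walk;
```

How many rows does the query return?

Base: (Base, amt=1).
Iteration 1: components of {Base} -> Gear = 1*1 = 1, Nut = 1*2 = 2, Seal = 1*4 = 4.
Iteration 2: components of {Gear,Nut,Seal} -> Arm = 1*2 = 2.
Iteration 3: components of {Arm} -> Washer = 2*4 = 8.
Iteration 4: no further components; recursion stops.
Total rows emitted: 6.

6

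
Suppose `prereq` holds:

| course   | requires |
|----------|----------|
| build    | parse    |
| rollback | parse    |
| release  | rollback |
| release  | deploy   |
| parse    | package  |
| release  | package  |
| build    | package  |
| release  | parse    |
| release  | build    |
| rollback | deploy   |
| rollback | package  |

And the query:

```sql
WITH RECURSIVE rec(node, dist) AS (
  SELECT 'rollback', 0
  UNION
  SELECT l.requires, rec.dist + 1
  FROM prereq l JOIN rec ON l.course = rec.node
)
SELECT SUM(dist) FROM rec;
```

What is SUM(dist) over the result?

5

Base: (rollback, dist=0).
Iteration 1: edges from {rollback} -> (deploy, dist=1), (package, dist=1), (parse, dist=1).
Iteration 2: edges from {deploy,package,parse} -> (package, dist=2).
Iteration 3: no outgoing edges from {package}; recursion stops.
SUM(dist) = 0 + 1 + 1 + 1 + 2 = 5.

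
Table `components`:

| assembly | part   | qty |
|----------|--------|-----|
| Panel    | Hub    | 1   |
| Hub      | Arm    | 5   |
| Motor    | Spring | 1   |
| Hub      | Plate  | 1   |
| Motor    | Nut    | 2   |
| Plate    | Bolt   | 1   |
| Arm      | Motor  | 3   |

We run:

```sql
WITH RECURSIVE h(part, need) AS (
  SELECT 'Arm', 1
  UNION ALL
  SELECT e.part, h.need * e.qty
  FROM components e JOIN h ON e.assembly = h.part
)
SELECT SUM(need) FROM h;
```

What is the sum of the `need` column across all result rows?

Base: (Arm, need=1).
Iteration 1: components of {Arm} -> Motor = 1*3 = 3.
Iteration 2: components of {Motor} -> Nut = 3*2 = 6, Spring = 3*1 = 3.
Iteration 3: no further components; recursion stops.
SUM(need) = 1 + 3 + 6 + 3 = 13.

13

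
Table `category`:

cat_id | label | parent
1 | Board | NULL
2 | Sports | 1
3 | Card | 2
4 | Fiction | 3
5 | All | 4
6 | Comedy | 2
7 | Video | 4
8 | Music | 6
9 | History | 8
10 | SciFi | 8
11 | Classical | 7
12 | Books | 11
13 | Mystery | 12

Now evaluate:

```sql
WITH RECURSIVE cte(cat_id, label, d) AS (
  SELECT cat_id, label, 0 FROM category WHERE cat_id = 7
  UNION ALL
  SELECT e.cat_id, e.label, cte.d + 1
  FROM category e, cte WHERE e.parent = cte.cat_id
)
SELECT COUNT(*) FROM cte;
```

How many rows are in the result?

Base: cat_id=7 (Video) at d 0.
Iteration 1: rows with parent in {7} -> Classical (id 11, d 1).
Iteration 2: rows with parent in {11} -> Books (id 12, d 2).
Iteration 3: rows with parent in {12} -> Mystery (id 13, d 3).
Iteration 4: no rows with parent in {13}; recursion stops.
Total rows emitted: 4.

4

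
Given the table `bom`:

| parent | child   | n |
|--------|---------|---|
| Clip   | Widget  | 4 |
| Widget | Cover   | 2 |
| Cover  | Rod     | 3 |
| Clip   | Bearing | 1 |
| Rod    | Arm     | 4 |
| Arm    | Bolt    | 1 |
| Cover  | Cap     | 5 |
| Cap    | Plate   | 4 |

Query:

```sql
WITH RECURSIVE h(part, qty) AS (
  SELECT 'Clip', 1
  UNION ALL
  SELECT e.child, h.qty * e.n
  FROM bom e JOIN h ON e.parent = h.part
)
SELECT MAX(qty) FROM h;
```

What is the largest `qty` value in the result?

Base: (Clip, qty=1).
Iteration 1: components of {Clip} -> Bearing = 1*1 = 1, Widget = 1*4 = 4.
Iteration 2: components of {Bearing,Widget} -> Cover = 4*2 = 8.
Iteration 3: components of {Cover} -> Cap = 8*5 = 40, Rod = 8*3 = 24.
Iteration 4: components of {Cap,Rod} -> Arm = 24*4 = 96, Plate = 40*4 = 160.
Iteration 5: components of {Arm,Plate} -> Bolt = 96*1 = 96.
Iteration 6: no further components; recursion stops.
qty values: 1, 4, 1, 8, 24, 40, 96, 160, 96; the maximum is 160.

160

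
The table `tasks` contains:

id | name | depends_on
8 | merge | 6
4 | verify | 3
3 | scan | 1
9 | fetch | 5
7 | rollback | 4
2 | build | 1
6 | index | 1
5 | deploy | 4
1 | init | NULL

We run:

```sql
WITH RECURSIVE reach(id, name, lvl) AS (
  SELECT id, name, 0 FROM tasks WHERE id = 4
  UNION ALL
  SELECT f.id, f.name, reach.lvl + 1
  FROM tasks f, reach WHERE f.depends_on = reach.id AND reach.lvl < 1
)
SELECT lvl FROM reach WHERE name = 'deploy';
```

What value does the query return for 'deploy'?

1

Base: id=4 (verify) at lvl 0.
Iteration 1: rows with depends_on in {4} -> deploy (id 5, lvl 1), rollback (id 7, lvl 1).
Iteration 2: lvl < 1 fails for all current rows; recursion stops.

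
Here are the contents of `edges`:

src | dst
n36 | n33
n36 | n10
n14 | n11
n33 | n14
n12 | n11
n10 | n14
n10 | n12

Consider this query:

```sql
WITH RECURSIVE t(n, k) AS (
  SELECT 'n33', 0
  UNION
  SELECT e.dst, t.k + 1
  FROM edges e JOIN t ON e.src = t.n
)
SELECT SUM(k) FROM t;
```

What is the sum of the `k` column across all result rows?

Base: (n33, k=0).
Iteration 1: edges from {n33} -> (n14, k=1).
Iteration 2: edges from {n14} -> (n11, k=2).
Iteration 3: no outgoing edges from {n11}; recursion stops.
SUM(k) = 0 + 1 + 2 = 3.

3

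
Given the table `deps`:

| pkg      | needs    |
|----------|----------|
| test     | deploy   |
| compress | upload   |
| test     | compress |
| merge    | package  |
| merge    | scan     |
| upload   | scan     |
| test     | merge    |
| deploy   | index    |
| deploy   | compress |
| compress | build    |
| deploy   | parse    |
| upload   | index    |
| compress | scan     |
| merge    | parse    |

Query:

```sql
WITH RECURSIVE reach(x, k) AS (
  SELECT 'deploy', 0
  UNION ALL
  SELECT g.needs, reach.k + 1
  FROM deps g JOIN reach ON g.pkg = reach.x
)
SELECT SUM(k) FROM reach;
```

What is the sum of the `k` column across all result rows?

Base: (deploy, k=0).
Iteration 1: edges from {deploy} -> (compress, k=1), (index, k=1), (parse, k=1).
Iteration 2: edges from {compress,index,parse} -> (build, k=2), (scan, k=2), (upload, k=2).
Iteration 3: edges from {build,scan,upload} -> (index, k=3), (scan, k=3).
Iteration 4: no outgoing edges from {index,scan}; recursion stops.
SUM(k) = 0 + 1 + 1 + 1 + 2 + 2 + 2 + 3 + 3 = 15.

15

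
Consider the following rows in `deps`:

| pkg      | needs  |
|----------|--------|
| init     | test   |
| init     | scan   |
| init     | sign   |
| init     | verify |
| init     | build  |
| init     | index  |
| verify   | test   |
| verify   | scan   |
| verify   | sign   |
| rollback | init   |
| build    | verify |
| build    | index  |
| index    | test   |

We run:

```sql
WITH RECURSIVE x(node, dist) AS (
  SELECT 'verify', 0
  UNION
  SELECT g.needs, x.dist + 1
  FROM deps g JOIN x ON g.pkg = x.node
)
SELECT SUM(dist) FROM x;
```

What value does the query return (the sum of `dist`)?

Base: (verify, dist=0).
Iteration 1: edges from {verify} -> (scan, dist=1), (sign, dist=1), (test, dist=1).
Iteration 2: no outgoing edges from {scan,sign,test}; recursion stops.
SUM(dist) = 0 + 1 + 1 + 1 = 3.

3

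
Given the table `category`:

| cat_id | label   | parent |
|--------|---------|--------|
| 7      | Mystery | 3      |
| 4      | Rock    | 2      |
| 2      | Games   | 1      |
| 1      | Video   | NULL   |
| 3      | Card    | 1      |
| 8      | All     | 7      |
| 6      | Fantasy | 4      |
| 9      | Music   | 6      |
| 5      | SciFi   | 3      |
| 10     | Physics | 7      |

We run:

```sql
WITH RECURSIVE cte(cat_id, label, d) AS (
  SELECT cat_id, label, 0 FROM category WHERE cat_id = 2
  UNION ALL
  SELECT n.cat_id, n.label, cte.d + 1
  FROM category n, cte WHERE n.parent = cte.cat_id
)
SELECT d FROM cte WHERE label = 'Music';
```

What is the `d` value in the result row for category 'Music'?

Base: cat_id=2 (Games) at d 0.
Iteration 1: rows with parent in {2} -> Rock (id 4, d 1).
Iteration 2: rows with parent in {4} -> Fantasy (id 6, d 2).
Iteration 3: rows with parent in {6} -> Music (id 9, d 3).
Iteration 4: no rows with parent in {9}; recursion stops.

3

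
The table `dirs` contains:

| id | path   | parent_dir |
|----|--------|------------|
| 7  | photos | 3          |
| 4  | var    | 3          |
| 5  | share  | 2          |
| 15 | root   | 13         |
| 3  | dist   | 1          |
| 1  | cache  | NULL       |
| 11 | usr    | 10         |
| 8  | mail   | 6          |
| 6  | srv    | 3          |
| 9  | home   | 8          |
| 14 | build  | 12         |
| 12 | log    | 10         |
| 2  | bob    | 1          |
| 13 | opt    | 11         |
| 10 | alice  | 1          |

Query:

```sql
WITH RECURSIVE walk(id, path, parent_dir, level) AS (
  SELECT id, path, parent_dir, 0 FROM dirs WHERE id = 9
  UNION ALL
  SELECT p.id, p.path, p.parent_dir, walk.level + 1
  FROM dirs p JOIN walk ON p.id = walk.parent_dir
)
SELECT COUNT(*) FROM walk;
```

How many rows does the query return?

5

Base: id=9 (home), parent_dir=8, level 0.
Iteration 1: join on id=8 -> mail (id 8, parent_dir=6, level 1).
Iteration 2: join on id=6 -> srv (id 6, parent_dir=3, level 2).
Iteration 3: join on id=3 -> dist (id 3, parent_dir=1, level 3).
Iteration 4: join on id=1 -> cache (id 1, parent_dir=NULL, level 4).
Iteration 5: parent_dir is NULL; no match; recursion stops.
Total rows emitted: 5.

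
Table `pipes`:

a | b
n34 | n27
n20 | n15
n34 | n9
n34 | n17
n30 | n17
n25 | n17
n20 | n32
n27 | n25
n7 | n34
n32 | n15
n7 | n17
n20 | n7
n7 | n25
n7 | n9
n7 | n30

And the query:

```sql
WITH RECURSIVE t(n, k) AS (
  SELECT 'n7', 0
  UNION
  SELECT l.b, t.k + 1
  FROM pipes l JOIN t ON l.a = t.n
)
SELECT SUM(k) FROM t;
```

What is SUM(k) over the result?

Base: (n7, k=0).
Iteration 1: edges from {n7} -> (n17, k=1), (n25, k=1), (n30, k=1), (n34, k=1), (n9, k=1).
Iteration 2: edges from {n17,n25,n30,n34,n9} -> (n17, k=2), (n27, k=2), (n9, k=2). [UNION drops 2 duplicate row(s)]
Iteration 3: edges from {n17,n27,n9} -> (n25, k=3).
Iteration 4: edges from {n25} -> (n17, k=4).
Iteration 5: no outgoing edges from {n17}; recursion stops.
SUM(k) = 0 + 1 + 1 + 1 + 1 + 1 + 2 + 2 + 2 + 3 + 4 = 18.

18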